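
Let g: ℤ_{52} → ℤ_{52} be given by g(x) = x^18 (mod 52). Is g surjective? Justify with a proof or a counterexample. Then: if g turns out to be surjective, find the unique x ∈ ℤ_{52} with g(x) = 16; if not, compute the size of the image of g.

6

g(1) = 1^18 = 1.
g(3): Repeated squaring mod 52: 3^1 ≡ 3, 3^2 ≡ 3² = 9, 3^4 ≡ 9² = 81 ≡ 29, 3^8 ≡ 29² = 841 ≡ 9, 3^16 ≡ 9² = 81 ≡ 29. Since 18 = 16 + 2, 3^18 ≡ 29·9: 29·9 = 261 ≡ 1. So 3^18 ≡ 1 (mod 52).
So g(1) = g(3) = 1 while 1 ≠ 3, thus g is not injective.
A non-injective map from the 52-element set ℤ_{52} to itself takes at most 51 distinct values, so it cannot be surjective. Thus g is not surjective.
Since g is not surjective, we determine |image(g)|. Computing x^18 mod 52 for each x (by repeated squaring, reducing mod 52 at every step), the values g(0), g(1), …, g(51) are: 0, 1, 12, 1, 40, 25, 12, 25, 12, 1, 40, 25, 40, 13, 40, 25, 40, 1, 12, 25, 12, 25, 40, 1, 12, 1, 0, 1, 12, 1, 40, 25, 12, 25, 12, 1, 40, 25, 40, 13, 40, 25, 40, 1, 12, 25, 12, 25, 40, 1, 12, 1.
The distinct values are {0, 1, 12, 13, 25, 40}; there are 6 of them.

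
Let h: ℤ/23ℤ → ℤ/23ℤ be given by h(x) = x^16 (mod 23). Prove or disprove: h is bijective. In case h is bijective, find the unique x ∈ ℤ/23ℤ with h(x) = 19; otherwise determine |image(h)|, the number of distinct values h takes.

12

h(11): Repeated squaring mod 23: 11^1 ≡ 11, 11^2 ≡ 11² = 121 ≡ 6, 11^4 ≡ 6² = 36 ≡ 13, 11^8 ≡ 13² = 169 ≡ 8, 11^16 ≡ 8² = 64 ≡ 18. So 11^16 ≡ 18 (mod 23).
h(12): Repeated squaring mod 23: 12^1 ≡ 12, 12^2 ≡ 12² = 144 ≡ 6, 12^4 ≡ 6² = 36 ≡ 13, 12^8 ≡ 13² = 169 ≡ 8, 12^16 ≡ 8² = 64 ≡ 18. So 12^16 ≡ 18 (mod 23).
So h(11) = h(12) = 18 while 11 ≠ 12, thus h is not injective, hence not bijective.
Since h is not bijective, we determine |image(h)|. Computing x^16 mod 23 for each x (by repeated squaring, reducing mod 23 at every step), the values h(0), h(1), …, h(22) are: 0, 1, 9, 13, 12, 3, 2, 6, 16, 8, 4, 18, 18, 4, 8, 16, 6, 2, 3, 12, 13, 9, 1.
The distinct values are {0, 1, 2, 3, 4, 6, 8, 9, 12, 13, 16, 18}; there are 12 of them.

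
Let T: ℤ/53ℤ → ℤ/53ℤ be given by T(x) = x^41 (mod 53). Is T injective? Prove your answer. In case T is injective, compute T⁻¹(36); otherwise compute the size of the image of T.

47

Since 53 is prime, the nonzero elements of ℤ/53ℤ form a cyclic group of order 52.
As gcd(41, 52) = 1, raising to the 41st power is a bijection on this group: if a^41 ≡ b^41 then (ab^{−1})^41 = 1, and the only element of order dividing gcd(41, 52) = 1 is 1, so a = b.
With T(0) = 0 this makes T injective on all of ℤ/53ℤ, hence bijective (finite equal-size domain and codomain). In particular T is injective.
Since T is injective, we find the preimage of 36. The inverse of x ↦ x^41 on (ℤ/53ℤ)^× is x ↦ x^33, because 41·33 = 1353 = 26·52 + 1 ≡ 1 (mod 52) and x^{52} = 1 for x ≠ 0 (Fermat). So T⁻¹(36) = 36^33 mod 53.
Repeated squaring mod 53: 36^1 ≡ 36, 36^2 ≡ 36² = 1296 ≡ 24, 36^4 ≡ 24² = 576 ≡ 46, 36^8 ≡ 46² = 2116 ≡ 49, 36^16 ≡ 49² = 2401 ≡ 16, 36^32 ≡ 16² = 256 ≡ 44. Since 33 = 32 + 1, 36^33 ≡ 44·36: 44·36 = 1584 ≡ 47. So 36^33 ≡ 47 (mod 53).
Hence T⁻¹(36) = 47.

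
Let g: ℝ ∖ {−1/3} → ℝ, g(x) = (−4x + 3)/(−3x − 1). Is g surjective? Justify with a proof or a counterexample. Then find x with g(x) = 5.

If g(x) = 4/3, cross-multiplying gives −3(−4x + 3) = −4(−3x − 1), which simplifies to −9 = 4 — false.  So 4/3 has no preimage and g is not surjective.
Solving g(x) = 5: cross-multiplying gives −4x + 3 = 5(−3x − 1), which rearranges to 11x = −8, so x = −8/11.

-8/11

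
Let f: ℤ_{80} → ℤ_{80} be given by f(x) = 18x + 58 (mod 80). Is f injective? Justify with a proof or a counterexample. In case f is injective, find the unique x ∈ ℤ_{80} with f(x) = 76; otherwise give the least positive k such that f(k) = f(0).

We have gcd(18, 80) = 2 > 1. Taking u = 0 and v = 40: f(0) = 58 and f(40) = 18·40 + 58 = 778 ≡ 58 (mod 80).
So f(0) = f(40) while 0 ≠ 40, therefore f is not injective.
Since f is not injective, we find the least positive k with f(k) = f(0): this means 18k ≡ 0 (mod 80), i.e. 80 ∣ 18k. Since gcd(18, 80) = 2, dividing through by 2 this holds exactly when 40 ∣ 9k, and as gcd(9, 40) = 1, exactly when 40 ∣ k.
The smallest positive such k is 40.

40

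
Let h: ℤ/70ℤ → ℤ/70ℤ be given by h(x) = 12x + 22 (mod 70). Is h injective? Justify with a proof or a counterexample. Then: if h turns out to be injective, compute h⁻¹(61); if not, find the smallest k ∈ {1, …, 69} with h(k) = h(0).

35

We have gcd(12, 70) = 2 > 1. Taking x_1 = 0 and x_2 = 35: h(0) = 22 and h(35) = 12·35 + 22 = 442 ≡ 22 (mod 70).
So h(0) = h(35) while 0 ≠ 35, therefore h is not injective.
Since h is not injective, we find the least positive k with h(k) = h(0): this means 12k ≡ 0 (mod 70), i.e. 70 ∣ 12k. Since gcd(12, 70) = 2, dividing through by 2 this holds exactly when 35 ∣ 6k, and as gcd(6, 35) = 1, exactly when 35 ∣ k.
The smallest positive such k is 35.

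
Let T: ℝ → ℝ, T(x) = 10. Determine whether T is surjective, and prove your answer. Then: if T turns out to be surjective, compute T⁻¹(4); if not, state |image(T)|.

Recall: surjectivity means every element of the codomain has a preimage under T.
T(x) = 10 for all x, so 11 has no preimage and T is not surjective.
Since T is not surjective, we state |image(T)|: the image of T is {10}, which has 1 element.

1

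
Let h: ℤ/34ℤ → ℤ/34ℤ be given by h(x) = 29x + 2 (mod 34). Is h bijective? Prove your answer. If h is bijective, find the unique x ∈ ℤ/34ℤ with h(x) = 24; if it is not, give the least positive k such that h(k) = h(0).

If h(a) = h(b), then 29a ≡ 29b (mod 34). Because gcd(29, 34) = 1, we may cancel 29 to get a ≡ b (mod 34).
We now compute 29⁻¹ mod 34 explicitly. Euclid's algorithm: 34 = 1·29 + 5, 29 = 5·5 + 4, 5 = 1·4 + 1; back-substituting gives 1 = 27·29 − 23·34, so 29⁻¹ ≡ 27 (mod 34).
For any y ∈ ℤ/34ℤ, x = 27(y − 2) mod 34 satisfies h(x) = 29·27(y − 2) + 2 ≡ y (since 29·27 ≡ 1 mod 34). So every y has a preimage.
Thus h is bijective.
Since h is bijective, we find h⁻¹(24): we need 29x ≡ 24 − 2 ≡ 22 (mod 34). Using 29⁻¹ = 27: x ≡ 27·22 = 594 = 17·34 + 16, so x = 16.
Check: h(16) = 29·16 + 2 = 466 = 13·34 + 24 ≡ 24 (mod 34).

16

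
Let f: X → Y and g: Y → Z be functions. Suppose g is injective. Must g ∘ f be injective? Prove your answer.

not injective

No. Take X = {1, 2}, Y = Z = {1, 2, 3, 4}, f(1) = f(2) = 1, and g = identity (injective).
Then (g ∘ f)(1) = (g ∘ f)(2) = 1 with 1 ≠ 2, so g ∘ f is not injective.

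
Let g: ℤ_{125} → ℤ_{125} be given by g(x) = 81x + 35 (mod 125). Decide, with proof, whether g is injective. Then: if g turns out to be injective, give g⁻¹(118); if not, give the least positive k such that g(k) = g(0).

Suppose g(x_1) = g(x_2) in ℤ_{125}. Then 81x_1 + 35 ≡ 81x_2 + 35 (mod 125), so 81(x_1 − x_2) ≡ 0 (mod 125).
Since gcd(81, 125) = 1, 81 is invertible modulo 125, hence x_1 − x_2 ≡ 0 (mod 125), i.e. x_1 = x_2.
So g is injective.
We now compute 81⁻¹ mod 125 explicitly. Euclid's algorithm: 125 = 1·81 + 44, 81 = 1·44 + 37, 44 = 1·37 + 7, 37 = 5·7 + 2, 7 = 3·2 + 1; back-substituting gives 1 = 71·81 − 46·125, so 81⁻¹ ≡ 71 (mod 125).
Since g is injective, we find g⁻¹(118): we need 81x ≡ 118 − 35 ≡ 83 (mod 125). Using 81⁻¹ = 71: x ≡ 71·83 = 5893 = 47·125 + 18, so x = 18.
Check: g(18) = 81·18 + 35 = 1493 = 11·125 + 118 ≡ 118 (mod 125).

18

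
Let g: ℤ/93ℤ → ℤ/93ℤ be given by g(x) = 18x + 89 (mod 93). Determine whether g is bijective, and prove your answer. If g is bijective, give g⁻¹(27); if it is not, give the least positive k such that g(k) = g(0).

31

By definition, injectivity means: for all x_1, x_2 in the domain, g(x_1) = g(x_2) implies x_1 = x_2.
We have gcd(18, 93) = 3 > 1. Taking x_1 = 0 and x_2 = 31: g(0) = 89 and g(31) = 18·31 + 89 = 647 ≡ 89 (mod 93).
So g(0) = g(31) while 0 ≠ 31, therefore g is not injective, hence not bijective.
Since g is not bijective, we find the least positive k with g(k) = g(0): this means 18k ≡ 0 (mod 93), i.e. 93 ∣ 18k. Since gcd(18, 93) = 3, dividing through by 3 this holds exactly when 31 ∣ 6k, and as gcd(6, 31) = 1, exactly when 31 ∣ k.
The smallest positive such k is 31.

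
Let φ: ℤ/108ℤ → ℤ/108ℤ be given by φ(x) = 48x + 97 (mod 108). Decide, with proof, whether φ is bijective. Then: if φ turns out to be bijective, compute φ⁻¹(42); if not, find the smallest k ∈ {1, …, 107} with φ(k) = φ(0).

We have gcd(48, 108) = 12 > 1. Taking x_1 = 0 and x_2 = 9: φ(0) = 97 and φ(9) = 48·9 + 97 = 529 ≡ 97 (mod 108).
So φ(0) = φ(9) while 0 ≠ 9, thus φ is not injective, hence not bijective.
Since φ is not bijective, we find the least positive k with φ(k) = φ(0): this means 48k ≡ 0 (mod 108), i.e. 108 ∣ 48k. Since gcd(48, 108) = 12, dividing through by 12 this holds exactly when 9 ∣ 4k, and as gcd(4, 9) = 1, exactly when 9 ∣ k.
The smallest positive such k is 9.

9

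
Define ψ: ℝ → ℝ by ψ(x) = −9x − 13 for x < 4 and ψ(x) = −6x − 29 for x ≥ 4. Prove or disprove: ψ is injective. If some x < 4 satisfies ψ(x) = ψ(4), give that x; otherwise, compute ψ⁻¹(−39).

26/9

Both pieces are strictly decreasing (slopes −9 and −6), so each is injective on its own interval.
The left piece maps (−∞, 4) onto (−49, ∞); the right piece maps [4, ∞) onto (−∞, −53].
These images are disjoint, so no value is attained by both pieces. Thus ψ is injective.
Because the two images are disjoint, no x < 4 has ψ(x) = ψ(4), so we compute ψ⁻¹(−39): −39 lies in (−49, ∞), so solve −9x − 13 = −39: x = (−39 + 13)/(−9) = 26/9.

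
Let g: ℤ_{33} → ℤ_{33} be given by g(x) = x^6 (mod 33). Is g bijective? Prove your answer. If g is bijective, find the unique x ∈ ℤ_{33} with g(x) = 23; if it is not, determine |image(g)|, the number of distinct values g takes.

g(4): Repeated squaring mod 33: 4^1 ≡ 4, 4^2 ≡ 4² = 16, 4^4 ≡ 16² = 256 ≡ 25. Since 6 = 4 + 2, 4^6 ≡ 25·16: 25·16 = 400 ≡ 4. So 4^6 ≡ 4 (mod 33).
g(7): Repeated squaring mod 33: 7^1 ≡ 7, 7^2 ≡ 7² = 49 ≡ 16, 7^4 ≡ 16² = 256 ≡ 25. Since 6 = 4 + 2, 7^6 ≡ 25·16: 25·16 = 400 ≡ 4. So 7^6 ≡ 4 (mod 33).
So g(4) = g(7) = 4 while 4 ≠ 7, hence g is not injective, hence not bijective.
Since g is not bijective, we determine |image(g)|. Computing x^6 mod 33 for each x (by repeated squaring, reducing mod 33 at every step), the values g(0), g(1), …, g(32) are: 0, 1, 31, 3, 4, 16, 27, 4, 25, 9, 1, 22, 12, 31, 25, 15, 16, 16, 15, 25, 31, 12, 22, 1, 9, 25, 4, 27, 16, 4, 3, 31, 1.
The distinct values are {0, 1, 3, 4, 9, 12, 15, 16, 22, 25, 27, 31}; there are 12 of them.

12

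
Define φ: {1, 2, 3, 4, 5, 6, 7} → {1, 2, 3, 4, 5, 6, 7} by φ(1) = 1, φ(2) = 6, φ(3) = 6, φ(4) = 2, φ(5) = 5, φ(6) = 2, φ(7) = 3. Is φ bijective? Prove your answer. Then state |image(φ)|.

5

φ(2) = 6 = φ(3) with 2 ≠ 3, so φ is not injective, hence not bijective.
The image of φ is {1, 2, 3, 5, 6}, which has 5 elements.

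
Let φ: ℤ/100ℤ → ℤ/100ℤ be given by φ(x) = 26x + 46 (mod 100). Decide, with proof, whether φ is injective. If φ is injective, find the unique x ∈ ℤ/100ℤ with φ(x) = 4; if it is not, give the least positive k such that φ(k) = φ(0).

50

Recall: injectivity means: for all u, v in the domain, φ(u) = φ(v) implies u = v.
We have gcd(26, 100) = 2 > 1. Taking u = 0 and v = 50: φ(0) = 46 and φ(50) = 26·50 + 46 = 1346 ≡ 46 (mod 100).
So φ(0) = φ(50) while 0 ≠ 50, thus φ is not injective.
Since φ is not injective, we find the least positive k with φ(k) = φ(0): this means 26k ≡ 0 (mod 100), i.e. 100 ∣ 26k. Since gcd(26, 100) = 2, dividing through by 2 this holds exactly when 50 ∣ 13k, and as gcd(13, 50) = 1, exactly when 50 ∣ k.
The smallest positive such k is 50.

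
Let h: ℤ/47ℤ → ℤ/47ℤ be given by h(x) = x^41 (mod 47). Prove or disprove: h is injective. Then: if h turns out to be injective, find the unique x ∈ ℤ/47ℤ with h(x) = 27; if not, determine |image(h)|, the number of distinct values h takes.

34

Since 47 is prime, the nonzero elements of ℤ/47ℤ form a cyclic group of order 46.
As gcd(41, 46) = 1, raising to the 41st power is a bijection on this group: if x_1^41 ≡ x_2^41 then (x_1x_2^{−1})^41 = 1, and the only element of order dividing gcd(41, 46) = 1 is 1, so x_1 = x_2.
With h(0) = 0 this makes h injective on all of ℤ/47ℤ, hence bijective (finite equal-size domain and codomain). In particular h is injective.
Since h is injective, we find the preimage of 27. The inverse of x ↦ x^41 on (ℤ/47ℤ)^× is x ↦ x^9, because 41·9 = 369 = 8·46 + 1 ≡ 1 (mod 46) and x^{46} = 1 for x ≠ 0 (Fermat). So h⁻¹(27) = 27^9 mod 47.
Repeated squaring mod 47: 27^1 ≡ 27, 27^2 ≡ 27² = 729 ≡ 24, 27^4 ≡ 24² = 576 ≡ 12, 27^8 ≡ 12² = 144 ≡ 3. Since 9 = 8 + 1, 27^9 ≡ 3·27: 3·27 = 81 ≡ 34. So 27^9 ≡ 34 (mod 47).
Hence h⁻¹(27) = 34.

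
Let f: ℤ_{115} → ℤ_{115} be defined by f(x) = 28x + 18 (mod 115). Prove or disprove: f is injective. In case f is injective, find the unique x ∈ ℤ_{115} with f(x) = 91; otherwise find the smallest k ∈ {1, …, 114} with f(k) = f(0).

Recall: f is injective if f(u) = f(v) implies u = v.
If f(u) = f(v), then 28u ≡ 28v (mod 115). Because gcd(28, 115) = 1, we may cancel 28 to get u ≡ v (mod 115).
Thus f is injective.
We now compute 28⁻¹ mod 115 explicitly. Euclid's algorithm: 115 = 4·28 + 3, 28 = 9·3 + 1; back-substituting gives 1 = 37·28 − 9·115, so 28⁻¹ ≡ 37 (mod 115).
Since f is injective, we find f⁻¹(91): we need 28x ≡ 91 − 18 ≡ 73 (mod 115). Using 28⁻¹ = 37: x ≡ 37·73 = 2701 = 23·115 + 56, so x = 56.
Check: f(56) = 28·56 + 18 = 1586 = 13·115 + 91 ≡ 91 (mod 115).

56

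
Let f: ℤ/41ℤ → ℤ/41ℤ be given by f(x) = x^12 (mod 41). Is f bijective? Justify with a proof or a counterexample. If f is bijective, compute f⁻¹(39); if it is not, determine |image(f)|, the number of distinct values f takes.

11

f(4): Repeated squaring mod 41: 4^1 ≡ 4, 4^2 ≡ 4² = 16, 4^4 ≡ 16² = 256 ≡ 10, 4^8 ≡ 10² = 100 ≡ 18. Since 12 = 8 + 4, 4^12 ≡ 18·10: 18·10 = 180 ≡ 16. So 4^12 ≡ 16 (mod 41).
f(5): Repeated squaring mod 41: 5^1 ≡ 5, 5^2 ≡ 5² = 25, 5^4 ≡ 25² = 625 ≡ 10, 5^8 ≡ 10² = 100 ≡ 18. Since 12 = 8 + 4, 5^12 ≡ 18·10: 18·10 = 180 ≡ 16. So 5^12 ≡ 16 (mod 41).
So f(4) = f(5) = 16 while 4 ≠ 5, thus f is not injective, hence not bijective.
Since f is not bijective, we determine |image(f)|. Computing x^12 mod 41 for each x (by repeated squaring, reducing mod 41 at every step), the values f(0), f(1), …, f(40) are: 0, 1, 37, 40, 16, 16, 4, 31, 18, 1, 18, 23, 25, 4, 40, 25, 10, 23, 37, 31, 10, 10, 31, 37, 23, 10, 25, 40, 4, 25, 23, 18, 1, 18, 31, 4, 16, 16, 40, 37, 1.
The distinct values are {0, 1, 4, 10, 16, 18, 23, 25, 31, 37, 40}; there are 11 of them.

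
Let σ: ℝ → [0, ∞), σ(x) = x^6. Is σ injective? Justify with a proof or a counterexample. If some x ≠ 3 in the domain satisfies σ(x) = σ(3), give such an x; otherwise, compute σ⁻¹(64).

σ(3) = 729 = (−3)^6 = σ(−3) (since 6 is even), with 3 ≠ −3. So σ is not injective.
For the follow-up, such an x exists: taking x = −3 ∈ ℝ gives σ(−3) = 729 = σ(3) with −3 ≠ 3.

-3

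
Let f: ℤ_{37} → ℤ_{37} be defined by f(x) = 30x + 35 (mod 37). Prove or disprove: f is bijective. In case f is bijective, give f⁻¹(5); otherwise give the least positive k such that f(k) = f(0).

If f(x_1) = f(x_2), then 30x_1 ≡ 30x_2 (mod 37). Because gcd(30, 37) = 1, we may cancel 30 to get x_1 ≡ x_2 (mod 37).
We now compute 30⁻¹ mod 37 explicitly. Euclid's algorithm: 37 = 1·30 + 7, 30 = 4·7 + 2, 7 = 3·2 + 1; back-substituting gives 1 = 21·30 − 17·37, so 30⁻¹ ≡ 21 (mod 37).
For any y ∈ ℤ_{37}, x = 21(y − 35) mod 37 satisfies f(x) = 30·21(y − 35) + 35 ≡ y (since 30·21 ≡ 1 mod 37). So every y has a preimage.
Hence f is bijective.
Since f is bijective, we find f⁻¹(5): we need 30x ≡ 5 − 35 ≡ 7 (mod 37). Using 30⁻¹ = 21: x ≡ 21·7 = 147 = 3·37 + 36, so x = 36.
Check: f(36) = 30·36 + 35 = 1115 = 30·37 + 5 ≡ 5 (mod 37).

36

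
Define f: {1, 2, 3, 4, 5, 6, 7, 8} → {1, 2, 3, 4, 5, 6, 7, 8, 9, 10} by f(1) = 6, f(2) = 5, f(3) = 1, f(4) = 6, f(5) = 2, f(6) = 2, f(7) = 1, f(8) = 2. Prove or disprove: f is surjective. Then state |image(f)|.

4

No element maps to 3, so f is not surjective.
The image of f is {1, 2, 5, 6}, which has 4 elements.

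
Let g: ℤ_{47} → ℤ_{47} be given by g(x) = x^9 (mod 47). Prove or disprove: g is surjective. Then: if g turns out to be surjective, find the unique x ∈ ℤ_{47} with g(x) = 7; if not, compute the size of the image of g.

Since 47 is prime, the nonzero elements of ℤ_{47} form a cyclic group of order 46.
As gcd(9, 46) = 1, raising to the 9th power is a bijection on this group: if u^9 ≡ v^9 then (uv^{−1})^9 = 1, and the only element of order dividing gcd(9, 46) = 1 is 1, so u = v.
With g(0) = 0 this makes g injective on all of ℤ_{47}, hence bijective (finite equal-size domain and codomain). In particular g is surjective.
Since g is surjective, we find the preimage of 7. The inverse of x ↦ x^9 on (ℤ_{47})^× is x ↦ x^41, because 9·41 = 369 = 8·46 + 1 ≡ 1 (mod 46) and x^{46} = 1 for x ≠ 0 (Fermat). So g⁻¹(7) = 7^41 mod 47.
Repeated squaring mod 47: 7^1 ≡ 7, 7^2 ≡ 7² = 49 ≡ 2, 7^4 ≡ 2² = 4, 7^8 ≡ 4² = 16, 7^16 ≡ 16² = 256 ≡ 21, 7^32 ≡ 21² = 441 ≡ 18. Since 41 = 32 + 8 + 1, 7^41 ≡ 18·16·7: 18·16 = 288 ≡ 6, then 6·7 = 42. So 7^41 ≡ 42 (mod 47).
Hence g⁻¹(7) = 42.

42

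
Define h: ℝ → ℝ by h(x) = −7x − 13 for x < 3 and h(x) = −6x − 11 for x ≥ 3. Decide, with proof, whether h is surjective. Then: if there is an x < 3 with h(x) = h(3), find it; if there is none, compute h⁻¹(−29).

16/7

Both pieces are strictly decreasing (slopes −7 and −6), so each is injective on its own interval.
The left piece maps (−∞, 3) onto (−34, ∞); the right piece maps [3, ∞) onto (−∞, −29].
The union (−34, ∞) ∪ (−∞, −29] covers ℝ, so h is surjective.
For the follow-up: the images overlap, so an x < 3 with h(x) = h(3) exists. h(3) = −29; solving −7x − 13 = −29 for x < 3 gives x = (−29 + 13)/(−7) = 16/7.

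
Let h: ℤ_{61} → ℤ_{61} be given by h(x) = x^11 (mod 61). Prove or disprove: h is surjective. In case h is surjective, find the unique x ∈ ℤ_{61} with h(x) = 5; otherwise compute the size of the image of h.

4

Since 61 is prime, the nonzero elements of ℤ_{61} form a cyclic group of order 60.
As gcd(11, 60) = 1, raising to the 11th power is a bijection on this group: if x_1^11 ≡ x_2^11 then (x_1x_2^{−1})^11 = 1, and the only element of order dividing gcd(11, 60) = 1 is 1, so x_1 = x_2.
With h(0) = 0 this makes h injective on all of ℤ_{61}, hence bijective (finite equal-size domain and codomain). In particular h is surjective.
Since h is surjective, we find the preimage of 5. The inverse of x ↦ x^11 on (ℤ_{61})^× is x ↦ x^11, because 11·11 = 121 = 2·60 + 1 ≡ 1 (mod 60) and x^{60} = 1 for x ≠ 0 (Fermat). So h⁻¹(5) = 5^11 mod 61.
Repeated squaring mod 61: 5^1 ≡ 5, 5^2 ≡ 5² = 25, 5^4 ≡ 25² = 625 ≡ 15, 5^8 ≡ 15² = 225 ≡ 42. Since 11 = 8 + 2 + 1, 5^11 ≡ 42·25·5: 42·25 = 1050 ≡ 13, then 13·5 = 65 ≡ 4. So 5^11 ≡ 4 (mod 61).
Hence h⁻¹(5) = 4.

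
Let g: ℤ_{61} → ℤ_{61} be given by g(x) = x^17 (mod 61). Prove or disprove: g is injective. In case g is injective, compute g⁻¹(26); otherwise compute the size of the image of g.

18

Since 61 is prime, the nonzero elements of ℤ_{61} form a cyclic group of order 60.
As gcd(17, 60) = 1, raising to the 17th power is a bijection on this group: if s^17 ≡ t^17 then (st^{−1})^17 = 1, and the only element of order dividing gcd(17, 60) = 1 is 1, so s = t.
With g(0) = 0 this makes g injective on all of ℤ_{61}, hence bijective (finite equal-size domain and codomain). In particular g is injective.
Since g is injective, we find the preimage of 26. The inverse of x ↦ x^17 on (ℤ_{61})^× is x ↦ x^53, because 17·53 = 901 = 15·60 + 1 ≡ 1 (mod 60) and x^{60} = 1 for x ≠ 0 (Fermat). So g⁻¹(26) = 26^53 mod 61.
Repeated squaring mod 61: 26^1 ≡ 26, 26^2 ≡ 26² = 676 ≡ 5, 26^4 ≡ 5² = 25, 26^8 ≡ 25² = 625 ≡ 15, 26^16 ≡ 15² = 225 ≡ 42, 26^32 ≡ 42² = 1764 ≡ 56. Since 53 = 32 + 16 + 4 + 1, 26^53 ≡ 56·42·25·26: 56·42 = 2352 ≡ 34, then 34·25 = 850 ≡ 57, then 57·26 = 1482 ≡ 18. So 26^53 ≡ 18 (mod 61).
Hence g⁻¹(26) = 18.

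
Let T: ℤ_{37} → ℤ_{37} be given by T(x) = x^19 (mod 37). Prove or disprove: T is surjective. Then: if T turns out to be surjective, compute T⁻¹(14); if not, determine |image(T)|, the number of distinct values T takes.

Since 37 is prime, the nonzero elements of ℤ_{37} form a cyclic group of order 36.
As gcd(19, 36) = 1, raising to the 19th power is a bijection on this group: if x_1^19 ≡ x_2^19 then (x_1x_2^{−1})^19 = 1, and the only element of order dividing gcd(19, 36) = 1 is 1, so x_1 = x_2.
With T(0) = 0 this makes T injective on all of ℤ_{37}, hence bijective (finite equal-size domain and codomain). In particular T is surjective.
Since T is surjective, we find the preimage of 14. The inverse of x ↦ x^19 on (ℤ_{37})^× is x ↦ x^19, because 19·19 = 361 = 10·36 + 1 ≡ 1 (mod 36) and x^{36} = 1 for x ≠ 0 (Fermat). So T⁻¹(14) = 14^19 mod 37.
Repeated squaring mod 37: 14^1 ≡ 14, 14^2 ≡ 14² = 196 ≡ 11, 14^4 ≡ 11² = 121 ≡ 10, 14^8 ≡ 10² = 100 ≡ 26, 14^16 ≡ 26² = 676 ≡ 10. Since 19 = 16 + 2 + 1, 14^19 ≡ 10·11·14: 10·11 = 110 ≡ 36, then 36·14 = 504 ≡ 23. So 14^19 ≡ 23 (mod 37).
Hence T⁻¹(14) = 23.

23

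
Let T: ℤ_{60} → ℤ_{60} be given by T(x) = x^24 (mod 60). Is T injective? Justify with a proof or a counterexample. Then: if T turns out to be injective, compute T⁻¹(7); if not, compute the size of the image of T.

8

T(2): Repeated squaring mod 60: 2^1 ≡ 2, 2^2 ≡ 2² = 4, 2^4 ≡ 4² = 16, 2^8 ≡ 16² = 256 ≡ 16, 2^16 ≡ 16² = 256 ≡ 16. Since 24 = 16 + 8, 2^24 ≡ 16·16: 16·16 = 256 ≡ 16. So 2^24 ≡ 16 (mod 60).
T(4): Repeated squaring mod 60: 4^1 ≡ 4, 4^2 ≡ 4² = 16, 4^4 ≡ 16² = 256 ≡ 16, 4^8 ≡ 16² = 256 ≡ 16, 4^16 ≡ 16² = 256 ≡ 16. Since 24 = 16 + 8, 4^24 ≡ 16·16: 16·16 = 256 ≡ 16. So 4^24 ≡ 16 (mod 60).
So T(2) = T(4) = 16 while 2 ≠ 4, hence T is not injective.
Since T is not injective, we determine |image(T)|. Computing x^24 mod 60 for each x (by repeated squaring, reducing mod 60 at every step), the values T(0), T(1), …, T(59) are: 0, 1, 16, 21, 16, 25, 36, 1, 16, 21, 40, 1, 36, 1, 16, 45, 16, 1, 36, 1, 40, 21, 16, 1, 36, 25, 16, 21, 16, 1, 0, 1, 16, 21, 16, 25, 36, 1, 16, 21, 40, 1, 36, 1, 16, 45, 16, 1, 36, 1, 40, 21, 16, 1, 36, 25, 16, 21, 16, 1.
The distinct values are {0, 1, 16, 21, 25, 36, 40, 45}; there are 8 of them.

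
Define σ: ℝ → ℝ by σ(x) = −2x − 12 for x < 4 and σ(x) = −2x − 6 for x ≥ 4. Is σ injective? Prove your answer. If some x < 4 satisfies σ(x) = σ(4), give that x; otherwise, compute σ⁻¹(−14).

1

Both pieces are strictly decreasing (slopes −2 and −2), so each is injective on its own interval.
The left piece maps (−∞, 4) onto (−20, ∞); the right piece maps [4, ∞) onto (−∞, −14].
These images overlap. In particular σ(4) = −14 (right piece), and solving −2x − 12 = −14 on the left piece gives x = 1 < 4.
So σ(1) = σ(4) with 1 ≠ 4, and σ is not injective. This x = 1 is the requested value below 4.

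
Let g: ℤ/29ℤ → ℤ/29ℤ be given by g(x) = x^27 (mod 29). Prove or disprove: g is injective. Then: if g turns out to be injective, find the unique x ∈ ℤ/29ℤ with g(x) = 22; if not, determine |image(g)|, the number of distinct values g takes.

Since 29 is prime, the nonzero elements of ℤ/29ℤ form a cyclic group of order 28.
As gcd(27, 28) = 1, raising to the 27th power is a bijection on this group: if s^27 ≡ t^27 then (st^{−1})^27 = 1, and the only element of order dividing gcd(27, 28) = 1 is 1, so s = t.
With g(0) = 0 this makes g injective on all of ℤ/29ℤ, hence bijective (finite equal-size domain and codomain). In particular g is injective.
Since g is injective, we find the preimage of 22. The inverse of x ↦ x^27 on (ℤ/29ℤ)^× is x ↦ x^27, because 27·27 = 729 = 26·28 + 1 ≡ 1 (mod 28) and x^{28} = 1 for x ≠ 0 (Fermat). So g⁻¹(22) = 22^27 mod 29.
Repeated squaring mod 29: 22^1 ≡ 22, 22^2 ≡ 22² = 484 ≡ 20, 22^4 ≡ 20² = 400 ≡ 23, 22^8 ≡ 23² = 529 ≡ 7, 22^16 ≡ 7² = 49 ≡ 20. Since 27 = 16 + 8 + 2 + 1, 22^27 ≡ 20·7·20·22: 20·7 = 140 ≡ 24, then 24·20 = 480 ≡ 16, then 16·22 = 352 ≡ 4. So 22^27 ≡ 4 (mod 29).
Hence g⁻¹(22) = 4.

4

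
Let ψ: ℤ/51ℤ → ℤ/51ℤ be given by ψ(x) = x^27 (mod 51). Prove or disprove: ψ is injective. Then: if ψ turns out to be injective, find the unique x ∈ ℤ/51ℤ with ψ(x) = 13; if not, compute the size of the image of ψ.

4

Computing x^27 mod 51 for each x (by repeated squaring, reducing mod 51 at every step), the values ψ(0), ψ(1), …, ψ(50) are: 0, 1, 8, 24, 13, 11, 39, 31, 2, 15, 37, 29, 6, 4, 44, 9, 16, 17, 18, 25, 41, 30, 28, 5, 48, 19, 32, 3, 46, 23, 21, 10, 26, 33, 34, 35, 42, 7, 47, 45, 22, 14, 36, 49, 20, 12, 40, 38, 27, 43, 50.
Every element of ℤ/51ℤ appears exactly once in this list, so ψ is a bijection, and in particular injective.
Since ψ is injective, we read off the preimage of 13 from the same table: ψ(4) = 13, so ψ⁻¹(13) = 4.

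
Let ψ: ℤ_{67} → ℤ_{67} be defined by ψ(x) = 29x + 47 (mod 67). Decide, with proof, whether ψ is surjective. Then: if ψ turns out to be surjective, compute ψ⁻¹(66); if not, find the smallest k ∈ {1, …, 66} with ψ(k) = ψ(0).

33

Since gcd(29, 67) = 1, 29 is invertible modulo 67. Euclid's algorithm: 67 = 2·29 + 9, 29 = 3·9 + 2, 9 = 4·2 + 1; back-substituting gives 1 = 37·29 − 16·67, so 29⁻¹ ≡ 37 (mod 67).
For any y ∈ ℤ_{67}, x = 37(y − 47) mod 67 satisfies ψ(x) = 29·37(y − 47) + 47 ≡ y (since 29·37 ≡ 1 mod 67). So every y has a preimage.
Hence ψ is surjective.
Since ψ is surjective, we find ψ⁻¹(66): we need 29x ≡ 66 − 47 ≡ 19 (mod 67). Using 29⁻¹ = 37: x ≡ 37·19 = 703 = 10·67 + 33, so x = 33.
Check: ψ(33) = 29·33 + 47 = 1004 = 14·67 + 66 ≡ 66 (mod 67).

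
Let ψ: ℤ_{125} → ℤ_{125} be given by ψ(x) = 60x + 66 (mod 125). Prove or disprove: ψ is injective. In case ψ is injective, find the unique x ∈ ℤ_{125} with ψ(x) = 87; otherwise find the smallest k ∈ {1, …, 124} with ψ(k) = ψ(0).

25

We have gcd(60, 125) = 5 > 1. Taking x_1 = 0 and x_2 = 25: ψ(0) = 66 and ψ(25) = 60·25 + 66 = 1566 ≡ 66 (mod 125).
So ψ(0) = ψ(25) while 0 ≠ 25, thus ψ is not injective.
Since ψ is not injective, we find the least positive k with ψ(k) = ψ(0): this means 60k ≡ 0 (mod 125), i.e. 125 ∣ 60k. Since gcd(60, 125) = 5, dividing through by 5 this holds exactly when 25 ∣ 12k, and as gcd(12, 25) = 1, exactly when 25 ∣ k.
The smallest positive such k is 25.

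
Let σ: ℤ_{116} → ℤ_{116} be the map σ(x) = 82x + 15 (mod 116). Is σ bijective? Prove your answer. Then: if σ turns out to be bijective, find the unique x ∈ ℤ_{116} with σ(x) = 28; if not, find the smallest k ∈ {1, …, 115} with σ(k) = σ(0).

58

We have gcd(82, 116) = 2 > 1. Taking s = 0 and t = 58: σ(0) = 15 and σ(58) = 82·58 + 15 = 4771 ≡ 15 (mod 116).
So σ(0) = σ(58) while 0 ≠ 58, hence σ is not injective, hence not bijective.
Since σ is not bijective, we find the least positive k with σ(k) = σ(0): this means 82k ≡ 0 (mod 116), i.e. 116 ∣ 82k. Since gcd(82, 116) = 2, dividing through by 2 this holds exactly when 58 ∣ 41k, and as gcd(41, 58) = 1, exactly when 58 ∣ k.
The smallest positive such k is 58.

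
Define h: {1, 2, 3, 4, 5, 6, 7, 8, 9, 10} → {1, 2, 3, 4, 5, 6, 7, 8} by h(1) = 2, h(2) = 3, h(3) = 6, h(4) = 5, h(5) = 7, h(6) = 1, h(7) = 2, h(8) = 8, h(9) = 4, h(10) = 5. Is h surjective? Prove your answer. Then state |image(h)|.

Every element of the codomain has a preimage: 1 = h(6), 2 = h(1), 3 = h(2), 4 = h(9), 5 = h(4), 6 = h(3), 7 = h(5), 8 = h(8).
Hence h is surjective.
The image of h is {1, 2, 3, 4, 5, 6, 7, 8}, which has 8 elements.

8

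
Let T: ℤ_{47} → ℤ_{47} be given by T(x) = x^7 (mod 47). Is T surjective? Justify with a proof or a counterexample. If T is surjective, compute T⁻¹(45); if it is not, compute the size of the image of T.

10

Since 47 is prime, the nonzero elements of ℤ_{47} form a cyclic group of order 46.
As gcd(7, 46) = 1, raising to the 7th power is a bijection on this group: if x_1^7 ≡ x_2^7 then (x_1x_2^{−1})^7 = 1, and the only element of order dividing gcd(7, 46) = 1 is 1, so x_1 = x_2.
With T(0) = 0 this makes T injective on all of ℤ_{47}, hence bijective (finite equal-size domain and codomain). In particular T is surjective.
Since T is surjective, we find the preimage of 45. The inverse of x ↦ x^7 on (ℤ_{47})^× is x ↦ x^33, because 7·33 = 231 = 5·46 + 1 ≡ 1 (mod 46) and x^{46} = 1 for x ≠ 0 (Fermat). So T⁻¹(45) = 45^33 mod 47.
Repeated squaring mod 47: 45^1 ≡ 45, 45^2 ≡ 45² = 2025 ≡ 4, 45^4 ≡ 4² = 16, 45^8 ≡ 16² = 256 ≡ 21, 45^16 ≡ 21² = 441 ≡ 18, 45^32 ≡ 18² = 324 ≡ 42. Since 33 = 32 + 1, 45^33 ≡ 42·45: 42·45 = 1890 ≡ 10. So 45^33 ≡ 10 (mod 47).
Hence T⁻¹(45) = 10.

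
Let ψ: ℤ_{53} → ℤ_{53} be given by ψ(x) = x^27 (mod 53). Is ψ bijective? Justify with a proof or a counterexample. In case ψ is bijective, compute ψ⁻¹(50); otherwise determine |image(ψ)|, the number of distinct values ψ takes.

Since 53 is prime, the nonzero elements of ℤ_{53} form a cyclic group of order 52.
As gcd(27, 52) = 1, raising to the 27th power is a bijection on this group: if x_1^27 ≡ x_2^27 then (x_1x_2^{−1})^27 = 1, and the only element of order dividing gcd(27, 52) = 1 is 1, so x_1 = x_2.
With ψ(0) = 0 this makes ψ injective on all of ℤ_{53}, hence bijective (finite equal-size domain and codomain). In particular ψ is bijective.
Since ψ is bijective, we find the preimage of 50. The inverse of x ↦ x^27 on (ℤ_{53})^× is x ↦ x^27, because 27·27 = 729 = 14·52 + 1 ≡ 1 (mod 52) and x^{52} = 1 for x ≠ 0 (Fermat). So ψ⁻¹(50) = 50^27 mod 53.
Repeated squaring mod 53: 50^1 ≡ 50, 50^2 ≡ 50² = 2500 ≡ 9, 50^4 ≡ 9² = 81 ≡ 28, 50^8 ≡ 28² = 784 ≡ 42, 50^16 ≡ 42² = 1764 ≡ 15. Since 27 = 16 + 8 + 2 + 1, 50^27 ≡ 15·42·9·50: 15·42 = 630 ≡ 47, then 47·9 = 423 ≡ 52, then 52·50 = 2600 ≡ 3. So 50^27 ≡ 3 (mod 53).
Hence ψ⁻¹(50) = 3.

3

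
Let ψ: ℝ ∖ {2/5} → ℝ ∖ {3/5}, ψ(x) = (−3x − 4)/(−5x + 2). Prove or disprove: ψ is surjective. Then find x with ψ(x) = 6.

For any y ≠ 3/5, solving y(−5x + 2) = −3x − 4 for x gives a well-defined x ≠ 2/5. So ψ is surjective.
Solving ψ(x) = 6: cross-multiplying gives −3x − 4 = 6(−5x + 2), which rearranges to 27x = 16, so x = 16/27.

16/27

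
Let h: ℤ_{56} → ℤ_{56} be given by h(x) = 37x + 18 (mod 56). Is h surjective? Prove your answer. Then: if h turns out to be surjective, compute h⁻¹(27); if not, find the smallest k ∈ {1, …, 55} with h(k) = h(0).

29

Since gcd(37, 56) = 1, 37 is invertible modulo 56. Euclid's algorithm: 56 = 1·37 + 19, 37 = 1·19 + 18, 19 = 1·18 + 1; back-substituting gives 1 = 53·37 − 35·56, so 37⁻¹ ≡ 53 (mod 56).
For any y ∈ ℤ_{56}, x = 53(y − 18) mod 56 satisfies h(x) = 37·53(y − 18) + 18 ≡ y (since 37·53 ≡ 1 mod 56). So every y has a preimage.
Thus h is surjective.
Since h is surjective, we compute h⁻¹(27): solve 37x + 18 ≡ 27 (mod 56), i.e. 37x ≡ 9 (mod 56).
Multiplying by 37⁻¹ = 53 gives x ≡ 53·9 = 477 = 8·56 + 29 ≡ 29 (mod 56).
Check: h(29) = 37·29 + 18 = 1091 = 19·56 + 27 ≡ 27 (mod 56).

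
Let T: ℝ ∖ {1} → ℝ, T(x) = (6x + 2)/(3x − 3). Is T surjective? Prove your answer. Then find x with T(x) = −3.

7/15

If T(x) = 2, cross-multiplying gives 3(6x + 2) = 6(3x − 3), which simplifies to 6 = −18 — false.  So 2 has no preimage and T is not surjective.
Solving T(x) = −3: cross-multiplying gives 6x + 2 = −3(3x − 3), which rearranges to 15x = 7, so x = 7/15.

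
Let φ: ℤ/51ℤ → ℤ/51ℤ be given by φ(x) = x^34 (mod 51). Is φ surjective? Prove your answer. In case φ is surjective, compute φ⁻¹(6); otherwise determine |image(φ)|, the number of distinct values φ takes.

φ(7): Repeated squaring mod 51: 7^1 ≡ 7, 7^2 ≡ 7² = 49, 7^4 ≡ 49² = 2401 ≡ 4, 7^8 ≡ 4² = 16, 7^16 ≡ 16² = 256 ≡ 1, 7^32 ≡ 1² = 1. Since 34 = 32 + 2, 7^34 ≡ 1·49: 1·49 = 49. So 7^34 ≡ 49 (mod 51).
φ(10): Repeated squaring mod 51: 10^1 ≡ 10, 10^2 ≡ 10² = 100 ≡ 49, 10^4 ≡ 49² = 2401 ≡ 4, 10^8 ≡ 4² = 16, 10^16 ≡ 16² = 256 ≡ 1, 10^32 ≡ 1² = 1. Since 34 = 32 + 2, 10^34 ≡ 1·49: 1·49 = 49. So 10^34 ≡ 49 (mod 51).
So φ(7) = φ(10) = 49 while 7 ≠ 10, so φ is not injective.
A non-injective map from the 51-element set ℤ/51ℤ to itself takes at most 50 distinct values, so it cannot be surjective. Thus φ is not surjective.
Since φ is not surjective, we determine |image(φ)|. Computing x^34 mod 51 for each x (by repeated squaring, reducing mod 51 at every step), the values φ(0), φ(1), …, φ(50) are: 0, 1, 4, 9, 16, 25, 36, 49, 13, 30, 49, 19, 42, 16, 43, 21, 1, 34, 18, 4, 43, 33, 25, 19, 15, 13, 13, 15, 19, 25, 33, 43, 4, 18, 34, 1, 21, 43, 16, 42, 19, 49, 30, 13, 49, 36, 25, 16, 9, 4, 1.
The distinct values are {0, 1, 4, 9, 13, 15, 16, 18, 19, 21, 25, 30, 33, 34, 36, 42, 43, 49}; there are 18 of them.

18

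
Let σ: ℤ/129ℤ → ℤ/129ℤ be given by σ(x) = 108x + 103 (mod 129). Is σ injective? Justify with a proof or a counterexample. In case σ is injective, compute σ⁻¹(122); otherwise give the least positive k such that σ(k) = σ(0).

Recall that σ is injective when σ(s) = σ(t) forces s = t.
We have gcd(108, 129) = 3 > 1. Taking s = 0 and t = 43: σ(0) = 103 and σ(43) = 108·43 + 103 = 4747 ≡ 103 (mod 129).
So σ(0) = σ(43) while 0 ≠ 43, hence σ is not injective.
Since σ is not injective, we find the least positive k with σ(k) = σ(0): this means 108k ≡ 0 (mod 129), i.e. 129 ∣ 108k. Since gcd(108, 129) = 3, dividing through by 3 this holds exactly when 43 ∣ 36k, and as gcd(36, 43) = 1, exactly when 43 ∣ k.
The smallest positive such k is 43.

43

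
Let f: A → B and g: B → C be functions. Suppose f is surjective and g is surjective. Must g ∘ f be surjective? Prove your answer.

surjective

Let c ∈ C. Since g is surjective, there is b ∈ B with g(b) = c. Since f is surjective, there is a ∈ A with f(a) = b.
Then (g ∘ f)(a) = g(b) = c. Therefore g ∘ f is surjective.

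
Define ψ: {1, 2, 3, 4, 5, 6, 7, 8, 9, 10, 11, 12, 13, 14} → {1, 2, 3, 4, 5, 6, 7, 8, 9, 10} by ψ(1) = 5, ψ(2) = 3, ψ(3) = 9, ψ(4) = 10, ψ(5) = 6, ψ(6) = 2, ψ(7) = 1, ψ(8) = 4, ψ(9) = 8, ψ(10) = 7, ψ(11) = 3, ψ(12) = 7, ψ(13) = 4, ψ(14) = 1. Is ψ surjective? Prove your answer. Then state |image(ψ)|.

10

Every element of the codomain has a preimage: 1 = ψ(7), 2 = ψ(6), 3 = ψ(2), 4 = ψ(8), 5 = ψ(1), 6 = ψ(5), 7 = ψ(10), 8 = ψ(9), 9 = ψ(3), 10 = ψ(4).
Hence ψ is surjective.
The image of ψ is {1, 2, 3, 4, 5, 6, 7, 8, 9, 10}, which has 10 elements.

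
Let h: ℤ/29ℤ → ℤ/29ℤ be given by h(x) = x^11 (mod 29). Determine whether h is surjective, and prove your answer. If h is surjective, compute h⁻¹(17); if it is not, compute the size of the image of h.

12

Since 29 is prime, the nonzero elements of ℤ/29ℤ form a cyclic group of order 28.
As gcd(11, 28) = 1, raising to the 11th power is a bijection on this group: if s^11 ≡ t^11 then (st^{−1})^11 = 1, and the only element of order dividing gcd(11, 28) = 1 is 1, so s = t.
With h(0) = 0 this makes h injective on all of ℤ/29ℤ, hence bijective (finite equal-size domain and codomain). In particular h is surjective.
Since h is surjective, we find the preimage of 17. The inverse of x ↦ x^11 on (ℤ/29ℤ)^× is x ↦ x^23, because 11·23 = 253 = 9·28 + 1 ≡ 1 (mod 28) and x^{28} = 1 for x ≠ 0 (Fermat). So h⁻¹(17) = 17^23 mod 29.
Repeated squaring mod 29: 17^1 ≡ 17, 17^2 ≡ 17² = 289 ≡ 28, 17^4 ≡ 28² = 784 ≡ 1, 17^8 ≡ 1² = 1, 17^16 ≡ 1² = 1. Since 23 = 16 + 4 + 2 + 1, 17^23 ≡ 1·1·28·17: 1·1 = 1, then 1·28 = 28, then 28·17 = 476 ≡ 12. So 17^23 ≡ 12 (mod 29).
Hence h⁻¹(17) = 12.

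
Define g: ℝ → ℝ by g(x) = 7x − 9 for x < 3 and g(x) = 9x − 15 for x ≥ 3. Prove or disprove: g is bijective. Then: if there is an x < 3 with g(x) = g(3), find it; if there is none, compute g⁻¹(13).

28/9

Both pieces are strictly increasing (slopes 7 and 9), so each is injective on its own interval.
The left piece maps (−∞, 3) onto (−∞, 12); the right piece maps [3, ∞) onto [12, ∞).
Since 12 = 12, the images partition ℝ: g is injective and surjective, hence bijective.
Because the two images are disjoint, no x < 3 has g(x) = g(3), so we compute g⁻¹(13): 13 lies in [12, ∞), so solve 9x − 15 = 13: x = (13 + 15)/9 = 28/9.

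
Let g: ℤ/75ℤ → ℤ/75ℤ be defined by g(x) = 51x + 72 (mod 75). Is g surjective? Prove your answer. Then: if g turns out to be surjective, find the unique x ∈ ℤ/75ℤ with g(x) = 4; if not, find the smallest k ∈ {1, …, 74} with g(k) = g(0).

25

Since gcd(51, 75) = 3, we have 51x ≡ 0 (mod 3) for all x, so g(x) ≡ 0 (mod 3).
But 1 ≢ 0 (mod 3), so 1 ∈ ℤ/75ℤ has no preimage. Thus g is not surjective.
Since g is not surjective, we find the least positive k with g(k) = g(0): this means 51k ≡ 0 (mod 75), i.e. 75 ∣ 51k. Since gcd(51, 75) = 3, dividing through by 3 this holds exactly when 25 ∣ 17k, and as gcd(17, 25) = 1, exactly when 25 ∣ k.
The smallest positive such k is 25.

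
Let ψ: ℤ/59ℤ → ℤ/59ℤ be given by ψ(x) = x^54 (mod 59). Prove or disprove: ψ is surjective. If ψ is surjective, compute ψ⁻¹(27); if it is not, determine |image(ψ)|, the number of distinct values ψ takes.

ψ(29): Repeated squaring mod 59: 29^1 ≡ 29, 29^2 ≡ 29² = 841 ≡ 15, 29^4 ≡ 15² = 225 ≡ 48, 29^8 ≡ 48² = 2304 ≡ 3, 29^16 ≡ 3² = 9, 29^32 ≡ 9² = 81 ≡ 22. Since 54 = 32 + 16 + 4 + 2, 29^54 ≡ 22·9·48·15: 22·9 = 198 ≡ 21, then 21·48 = 1008 ≡ 5, then 5·15 = 75 ≡ 16. So 29^54 ≡ 16 (mod 59).
ψ(30): Repeated squaring mod 59: 30^1 ≡ 30, 30^2 ≡ 30² = 900 ≡ 15, 30^4 ≡ 15² = 225 ≡ 48, 30^8 ≡ 48² = 2304 ≡ 3, 30^16 ≡ 3² = 9, 30^32 ≡ 9² = 81 ≡ 22. Since 54 = 32 + 16 + 4 + 2, 30^54 ≡ 22·9·48·15: 22·9 = 198 ≡ 21, then 21·48 = 1008 ≡ 5, then 5·15 = 75 ≡ 16. So 30^54 ≡ 16 (mod 59).
So ψ(29) = ψ(30) = 16 while 29 ≠ 30, so ψ is not injective.
A non-injective map from the 59-element set ℤ/59ℤ to itself takes at most 58 distinct values, so it cannot be surjective. Therefore ψ is not surjective.
Since ψ is not surjective, we determine |image(ψ)|. Computing x^54 mod 59 for each x (by repeated squaring, reducing mod 59 at every step), the values ψ(0), ψ(1), …, ψ(58) are: 0, 1, 48, 51, 3, 27, 29, 36, 26, 5, 57, 46, 35, 12, 17, 20, 9, 41, 4, 53, 22, 7, 25, 15, 28, 21, 45, 19, 49, 16, 16, 49, 19, 45, 21, 28, 15, 25, 7, 22, 53, 4, 41, 9, 20, 17, 12, 35, 46, 57, 5, 26, 36, 29, 27, 3, 51, 48, 1.
The distinct values are {0, 1, 3, 4, 5, 7, 9, 12, 15, 16, 17, 19, 20, 21, 22, 25, 26, 27, 28, 29, 35, 36, 41, 45, 46, 48, 49, 51, 53, 57}; there are 30 of them.

30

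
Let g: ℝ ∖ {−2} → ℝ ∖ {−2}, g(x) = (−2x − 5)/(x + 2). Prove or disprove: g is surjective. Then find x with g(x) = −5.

-5/3

For any y ≠ −2, solving y(x + 2) = −2x − 5 for x gives a well-defined x ≠ −2. So g is surjective.
Solving g(x) = −5: cross-multiplying gives −2x − 5 = −5(x + 2), which rearranges to 3x = −5, so x = −5/3.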